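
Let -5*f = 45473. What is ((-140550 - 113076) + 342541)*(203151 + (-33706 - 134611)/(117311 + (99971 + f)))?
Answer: 18802548373451330/1040937 ≈ 1.8063e+10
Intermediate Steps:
f = -45473/5 (f = -⅕*45473 = -45473/5 ≈ -9094.6)
((-140550 - 113076) + 342541)*(203151 + (-33706 - 134611)/(117311 + (99971 + f))) = ((-140550 - 113076) + 342541)*(203151 + (-33706 - 134611)/(117311 + (99971 - 45473/5))) = (-253626 + 342541)*(203151 - 168317/(117311 + 454382/5)) = 88915*(203151 - 168317/1040937/5) = 88915*(203151 - 168317*5/1040937) = 88915*(203151 - 841585/1040937) = 88915*(211466550902/1040937) = 18802548373451330/1040937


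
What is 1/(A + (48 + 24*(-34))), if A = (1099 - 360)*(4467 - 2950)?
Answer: 1/1120295 ≈ 8.9262e-7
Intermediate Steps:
A = 1121063 (A = 739*1517 = 1121063)
1/(A + (48 + 24*(-34))) = 1/(1121063 + (48 + 24*(-34))) = 1/(1121063 + (48 - 816)) = 1/(1121063 - 768) = 1/1120295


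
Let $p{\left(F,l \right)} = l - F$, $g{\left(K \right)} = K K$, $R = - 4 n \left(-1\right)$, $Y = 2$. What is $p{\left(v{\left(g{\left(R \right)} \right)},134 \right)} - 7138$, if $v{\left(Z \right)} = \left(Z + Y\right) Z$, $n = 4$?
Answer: $-73052$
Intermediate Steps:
$R = 16$ ($R = \left(-4\right) 4 \left(-1\right) = \left(-16\right) \left(-1\right) = 16$)
$g{\left(K \right)} = K^{2}$
$v{\left(Z \right)} = Z \left(2 + Z\right)$ ($v{\left(Z \right)} = \left(Z + 2\right) Z = \left(2 + Z\right) Z = Z \left(2 + Z\right)$)
$p{\left(v{\left(g{\left(R \right)} \right)},134 \right)} - 7138 = \left(134 - 16^{2} \left(2 + 16^{2}\right)\right) - 7138 = \left(134 - 256 \left(2 + 256\right)\right) - 7138 = \left(134 - 256 \cdot 258\right) - 7138 = \left(134 - 66048\right) - 7138 = -65914 - 7138 = -73052$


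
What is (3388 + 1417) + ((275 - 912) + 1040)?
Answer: 5208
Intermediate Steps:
(3388 + 1417) + ((275 - 912) + 1040) = 4805 + (-637 + 1040) = 4805 + 403 = 5208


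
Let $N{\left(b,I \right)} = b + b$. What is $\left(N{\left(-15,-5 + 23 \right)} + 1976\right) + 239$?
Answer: $2185$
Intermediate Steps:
$N{\left(b,I \right)} = 2 b$
$\left(N{\left(-15,-5 + 23 \right)} + 1976\right) + 239 = \left(2 \left(-15\right) + 1976\right) + 239 = \left(-30 + 1976\right) + 239 = 1946 + 239 = 2185$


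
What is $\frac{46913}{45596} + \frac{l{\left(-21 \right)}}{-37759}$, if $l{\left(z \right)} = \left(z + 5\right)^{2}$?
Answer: $\frac{1759715391}{1721659364} \approx 1.0221$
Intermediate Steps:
$l{\left(z \right)} = \left(5 + z\right)^{2}$
$\frac{46913}{45596} + \frac{l{\left(-21 \right)}}{-37759} = \frac{46913}{45596} + \frac{\left(5 - 21\right)^{2}}{-37759} = 46913 \cdot \frac{1}{45596} + \left(-16\right)^{2} \left(- \frac{1}{37759}\right) = \frac{46913}{45596} + 256 \left(- \frac{1}{37759}\right) = \frac{46913}{45596} - \frac{256}{37759} = \frac{1759715391}{1721659364}$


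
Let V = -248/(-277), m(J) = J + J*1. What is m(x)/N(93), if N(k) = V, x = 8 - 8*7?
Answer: -3324/31 ≈ -107.23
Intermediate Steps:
x = -48 (x = 8 - 56 = -48)
m(J) = 2*J (m(J) = J + J = 2*J)
V = 248/277 (V = -248*(-1/277) = 248/277 ≈ 0.89531)
N(k) = 248/277
m(x)/N(93) = (2*(-48))/(248/277) = -96*277/248 = -3324/31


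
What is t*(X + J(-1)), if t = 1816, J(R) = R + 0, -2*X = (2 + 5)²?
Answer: -46308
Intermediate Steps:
X = -49/2 (X = -(2 + 5)²/2 = -½*7² = -½*49 = -49/2 ≈ -24.500)
J(R) = R
t*(X + J(-1)) = 1816*(-49/2 - 1) = 1816*(-51/2) = -46308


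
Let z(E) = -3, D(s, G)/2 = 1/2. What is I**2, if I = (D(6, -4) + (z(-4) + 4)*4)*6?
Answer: 900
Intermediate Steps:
D(s, G) = 1 (D(s, G) = 2/2 = 2*(1/2) = 1)
I = 30 (I = (1 + (-3 + 4)*4)*6 = (1 + 1*4)*6 = (1 + 4)*6 = 5*6 = 30)
I**2 = 30**2 = 900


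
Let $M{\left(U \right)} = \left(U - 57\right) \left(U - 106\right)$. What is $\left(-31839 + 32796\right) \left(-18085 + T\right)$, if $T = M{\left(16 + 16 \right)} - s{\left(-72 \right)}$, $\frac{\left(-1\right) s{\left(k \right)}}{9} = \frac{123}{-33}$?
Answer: $-15568998$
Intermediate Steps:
$M{\left(U \right)} = \left(-106 + U\right) \left(-57 + U\right)$ ($M{\left(U \right)} = \left(-57 + U\right) \left(-106 + U\right) = \left(-106 + U\right) \left(-57 + U\right)$)
$s{\left(k \right)} = \frac{369}{11}$ ($s{\left(k \right)} = - 9 \frac{123}{-33} = - 9 \cdot 123 \left(- \frac{1}{33}\right) = \left(-9\right) \left(- \frac{41}{11}\right) = \frac{369}{11}$)
$T = \frac{19981}{11}$ ($T = \left(6042 + \left(16 + 16\right)^{2} - 163 \left(16 + 16\right)\right) - \frac{369}{11} = \left(6042 + 32^{2} - 5216\right) - \frac{369}{11} = \left(6042 + 1024 - 5216\right) - \frac{369}{11} = 1850 - \frac{369}{11} = \frac{19981}{11} \approx 1816.5$)
$\left(-31839 + 32796\right) \left(-18085 + T\right) = \left(-31839 + 32796\right) \left(-18085 + \frac{19981}{11}\right) = 957 \left(- \frac{178954}{11}\right) = -15568998$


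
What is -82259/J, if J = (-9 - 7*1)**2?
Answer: -82259/256 ≈ -321.32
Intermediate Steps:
J = 256 (J = (-9 - 7)**2 = (-16)**2 = 256)
-82259/J = -82259/256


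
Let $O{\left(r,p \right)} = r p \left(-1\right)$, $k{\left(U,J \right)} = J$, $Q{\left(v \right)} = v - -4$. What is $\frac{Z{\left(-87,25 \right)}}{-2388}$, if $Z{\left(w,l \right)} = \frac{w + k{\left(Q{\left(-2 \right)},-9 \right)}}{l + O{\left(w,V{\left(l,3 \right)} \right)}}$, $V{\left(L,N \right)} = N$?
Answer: $\frac{4}{28457} \approx 0.00014056$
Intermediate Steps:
$Q{\left(v \right)} = 4 + v$ ($Q{\left(v \right)} = v + 4 = 4 + v$)
$O{\left(r,p \right)} = - p r$ ($O{\left(r,p \right)} = p r \left(-1\right) = - p r$)
$Z{\left(w,l \right)} = \frac{-9 + w}{l - 3 w}$ ($Z{\left(w,l \right)} = \frac{w - 9}{l - 3 w} = \frac{-9 + w}{l - 3 w}$)
$\frac{Z{\left(-87,25 \right)}}{-2388} = \frac{\frac{1}{25 - -261} \left(-9 - 87\right)}{-2388} = \frac{1}{25 + 261} \left(-96\right) \left(- \frac{1}{2388}\right) = \frac{1}{286} \left(-96\right) \left(- \frac{1}{2388}\right) = \left(- \frac{48}{143}\right) \left(- \frac{1}{2388}\right) = \frac{4}{28457}$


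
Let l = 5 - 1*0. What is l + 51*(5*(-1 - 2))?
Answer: -760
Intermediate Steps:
l = 5 (l = 5 + 0 = 5)
l + 51*(5*(-1 - 2)) = 5 + 51*(5*(-1 - 2)) = 5 + 51*(5*(-3)) = 5 + 51*(-15) = 5 - 765 = -760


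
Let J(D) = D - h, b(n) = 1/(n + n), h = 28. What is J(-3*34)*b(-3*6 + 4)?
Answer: 65/14 ≈ 4.6429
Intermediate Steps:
b(n) = 1/(2*n)
J(D) = -28 + D (J(D) = D - 1*28 = D - 28 = -28 + D)
J(-3*34)*b(-3*6 + 4) = (-28 - 3*34)*(1/(2*(-3*6 + 4))) = (-28 - 102)*(1/(2*(-18 + 4))) = -65/(-14) = -65*(-1)/14 = -130*(-1/28) = 65/14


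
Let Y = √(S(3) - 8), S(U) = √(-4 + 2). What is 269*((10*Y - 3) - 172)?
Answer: -47075 + 2690*√(-8 + I*√2) ≈ -46405.0 + 7637.9*I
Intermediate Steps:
S(U) = I*√2 (S(U) = √(-2) = I*√2)
Y = √(-8 + I*√2) (Y = √(I*√2 - 8) = √(-8 + I*√2) ≈ 0.24904 + 2.8394*I)
269*((10*Y - 3) - 172) = 269*((10*√(-8 + I*√2) - 3) - 172) = 269*((-3 + 10*√(-8 + I*√2)) - 172) = 269*(-175 + 10*√(-8 + I*√2)) = -47075 + 2690*√(-8 + I*√2)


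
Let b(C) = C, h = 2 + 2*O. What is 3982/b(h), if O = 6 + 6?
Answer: 1991/13 ≈ 153.15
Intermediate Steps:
O = 12
h = 26 (h = 2 + 2*12 = 2 + 24 = 26)
3982/b(h) = 3982/26 = 3982*(1/26) = 1991/13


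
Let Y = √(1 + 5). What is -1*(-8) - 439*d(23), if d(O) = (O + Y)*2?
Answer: -20186 - 878*√6 ≈ -22337.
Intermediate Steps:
Y = √6 ≈ 2.4495
d(O) = 2*O + 2*√6 (d(O) = (O + √6)*2 = 2*O + 2*√6)
-1*(-8) - 439*d(23) = -1*(-8) - 439*(2*23 + 2*√6) = 8 - 439*(46 + 2*√6) = 8 + (-20194 - 878*√6) = -20186 - 878*√6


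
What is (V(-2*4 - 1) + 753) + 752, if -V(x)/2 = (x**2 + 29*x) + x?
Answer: 1883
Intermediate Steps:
V(x) = -60*x - 2*x**2 (V(x) = -2*((x**2 + 29*x) + x) = -2*(x**2 + 30*x) = -60*x - 2*x**2)
(V(-2*4 - 1) + 753) + 752 = (-2*(-2*4 - 1)*(30 + (-2*4 - 1)) + 753) + 752 = (-2*(-8 - 1)*(30 + (-8 - 1)) + 753) + 752 = (-2*(-9)*(30 - 9) + 753) + 752 = (-2*(-9)*21 + 753) + 752 = (378 + 753) + 752 = 1131 + 752 = 1883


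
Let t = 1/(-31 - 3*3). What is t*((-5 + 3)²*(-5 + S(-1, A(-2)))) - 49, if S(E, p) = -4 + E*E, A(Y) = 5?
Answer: -241/5 ≈ -48.200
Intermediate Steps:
t = -1/40 (t = 1/(-31 - 9) = 1/(-40) = -1/40 ≈ -0.025000)
S(E, p) = -4 + E²
t*((-5 + 3)²*(-5 + S(-1, A(-2)))) - 49 = -(-5 + 3)²*(-5 + (-4 + (-1)²))/40 - 49 = -(-2)²*(-5 + (-4 + 1))/40 - 49 = -(-5 - 3)/10 - 49 = -(-8)/10 - 49 = -1/40*(-32) - 49 = ⅘ - 49 = -241/5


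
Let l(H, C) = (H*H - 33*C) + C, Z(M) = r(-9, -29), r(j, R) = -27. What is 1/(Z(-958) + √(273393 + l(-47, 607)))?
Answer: 27/255449 + √256178/255449 ≈ 0.0020871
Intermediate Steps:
Z(M) = -27
l(H, C) = H² - 32*C (l(H, C) = (H² - 33*C) + C = H² - 32*C)
1/(Z(-958) + √(273393 + l(-47, 607))) = 1/(-27 + √(273393 + ((-47)² - 32*607))) = 1/(-27 + √(273393 + (2209 - 19424))) = 1/(-27 + √(273393 - 17215)) = 1/(-27 + √256178)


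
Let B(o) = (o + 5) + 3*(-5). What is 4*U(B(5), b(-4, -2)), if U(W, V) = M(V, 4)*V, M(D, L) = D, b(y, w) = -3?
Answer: 36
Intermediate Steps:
B(o) = -10 + o (B(o) = (5 + o) - 15 = -10 + o)
U(W, V) = V**2 (U(W, V) = V*V = V**2)
4*U(B(5), b(-4, -2)) = 4*(-3)**2 = 4*9 = 36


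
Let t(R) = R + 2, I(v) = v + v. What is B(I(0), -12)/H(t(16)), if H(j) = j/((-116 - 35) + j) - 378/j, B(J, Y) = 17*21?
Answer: -15827/937 ≈ -16.891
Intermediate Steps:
I(v) = 2*v
B(J, Y) = 357
t(R) = 2 + R
H(j) = -378/j + j/(-151 + j) (H(j) = j/(-151 + j) - 378/j = -378/j + j/(-151 + j))
B(I(0), -12)/H(t(16)) = 357/(((57078 + (2 + 16)² - 378*(2 + 16))/((2 + 16)*(-151 + (2 + 16))))) = 357/(((57078 + 18² - 378*18)/(18*(-151 + 18)))) = 357/(((1/18)*(57078 + 324 - 6804)/(-133))) = 357/(((1/18)*(-1/133)*50598)) = 357/(-2811/133) = 357*(-133/2811) = -15827/937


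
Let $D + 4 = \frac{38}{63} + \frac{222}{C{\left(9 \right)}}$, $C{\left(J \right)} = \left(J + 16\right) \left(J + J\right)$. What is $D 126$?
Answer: $- \frac{9146}{25} \approx -365.84$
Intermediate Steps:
$C{\left(J \right)} = 2 J \left(16 + J\right)$ ($C{\left(J \right)} = \left(16 + J\right) 2 J = 2 J \left(16 + J\right)$)
$D = - \frac{4573}{1575}$ ($D = -4 + \left(\frac{38}{63} + \frac{222}{2 \cdot 9 \left(16 + 9\right)}\right) = -4 + \left(38 \cdot \frac{1}{63} + \frac{222}{2 \cdot 9 \cdot 25}\right) = -4 + \left(\frac{38}{63} + \frac{222}{450}\right) = -4 + \left(\frac{38}{63} + 222 \cdot \frac{1}{450}\right) = -4 + \left(\frac{38}{63} + \frac{37}{75}\right) = -4 + \frac{1727}{1575} = - \frac{4573}{1575} \approx -2.9035$)
$D 126 = \left(- \frac{4573}{1575}\right) 126 = - \frac{9146}{25}$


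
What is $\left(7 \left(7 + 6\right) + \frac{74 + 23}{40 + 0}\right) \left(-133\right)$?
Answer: $- \frac{497021}{40} \approx -12426.0$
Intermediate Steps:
$\left(7 \left(7 + 6\right) + \frac{74 + 23}{40 + 0}\right) \left(-133\right) = \left(7 \cdot 13 + \frac{97}{40}\right) \left(-133\right) = \left(91 + 97 \cdot \frac{1}{40}\right) \left(-133\right) = \left(91 + \frac{97}{40}\right) \left(-133\right) = \frac{3737}{40} \left(-133\right) = - \frac{497021}{40}$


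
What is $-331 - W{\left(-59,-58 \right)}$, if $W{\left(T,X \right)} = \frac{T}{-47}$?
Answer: $- \frac{15616}{47} \approx -332.26$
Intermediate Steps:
$W{\left(T,X \right)} = - \frac{T}{47}$ ($W{\left(T,X \right)} = T \left(- \frac{1}{47}\right) = - \frac{T}{47}$)
$-331 - W{\left(-59,-58 \right)} = -331 - \left(- \frac{1}{47}\right) \left(-59\right) = -331 - \frac{59}{47} = - \frac{15616}{47}$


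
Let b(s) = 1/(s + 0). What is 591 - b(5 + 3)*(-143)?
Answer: 4871/8 ≈ 608.88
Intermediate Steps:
b(s) = 1/s
591 - b(5 + 3)*(-143) = 591 - (-143)/(5 + 3) = 591 - (-143)/8 = 591 - 1*(-143/8) = 591 + 143/8 = 4871/8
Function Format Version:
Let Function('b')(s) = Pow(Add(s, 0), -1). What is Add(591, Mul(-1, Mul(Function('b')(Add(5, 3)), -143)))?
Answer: Rational(4871, 8) ≈ 608.88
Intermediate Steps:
Function('b')(s) = Pow(s, -1)
Add(591, Mul(-1, Mul(Function('b')(Add(5, 3)), -143))) = Add(591, Mul(-1, Mul(Pow(Add(5, 3), -1), -143))) = Add(591, Mul(-1, Mul(Pow(8, -1), -143))) = Add(591, Mul(-1, Mul(Rational(1, 8), -143))) = Add(591, Mul(-1, Rational(-143, 8))) = Add(591, Rational(143, 8)) = Rational(4871, 8)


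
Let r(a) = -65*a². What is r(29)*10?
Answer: -546650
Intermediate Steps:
r(29)*10 = -65*29²*10 = -65*841*10 = -54665*10 = -546650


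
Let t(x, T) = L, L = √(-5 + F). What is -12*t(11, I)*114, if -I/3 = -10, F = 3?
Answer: -1368*I*√2 ≈ -1934.6*I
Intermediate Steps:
L = I*√2 (L = √(-5 + 3) = √(-2) = I*√2 ≈ 1.4142*I)
I = 30 (I = -3*(-10) = 30)
t(x, T) = I*√2
-12*t(11, I)*114 = -12*I*√2*114 = -1368*I*√2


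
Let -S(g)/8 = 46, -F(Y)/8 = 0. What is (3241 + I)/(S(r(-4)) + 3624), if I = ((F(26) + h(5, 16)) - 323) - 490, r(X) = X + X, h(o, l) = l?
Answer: 611/814 ≈ 0.75061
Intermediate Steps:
F(Y) = 0 (F(Y) = -8*0 = 0)
r(X) = 2*X
S(g) = -368 (S(g) = -8*46 = -368)
I = -797 (I = ((0 + 16) - 323) - 490 = (16 - 323) - 490 = -307 - 490 = -797)
(3241 + I)/(S(r(-4)) + 3624) = (3241 - 797)/(-368 + 3624) = 2444/3256 = 2444*(1/3256) = 611/814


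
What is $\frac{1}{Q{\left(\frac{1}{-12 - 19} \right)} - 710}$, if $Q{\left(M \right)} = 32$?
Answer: $- \frac{1}{678} \approx -0.0014749$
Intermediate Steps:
$\frac{1}{Q{\left(\frac{1}{-12 - 19} \right)} - 710} = \frac{1}{32 - 710} = \frac{1}{-678} = - \frac{1}{678}$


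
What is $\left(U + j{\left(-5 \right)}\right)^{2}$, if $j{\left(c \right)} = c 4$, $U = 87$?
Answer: $4489$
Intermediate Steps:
$j{\left(c \right)} = 4 c$
$\left(U + j{\left(-5 \right)}\right)^{2} = \left(87 + 4 \left(-5\right)\right)^{2} = \left(87 - 20\right)^{2} = 67^{2} = 4489$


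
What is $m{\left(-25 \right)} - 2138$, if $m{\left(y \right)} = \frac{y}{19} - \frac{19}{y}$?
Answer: $- \frac{1015814}{475} \approx -2138.6$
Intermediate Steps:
$m{\left(y \right)} = - \frac{19}{y} + \frac{y}{19}$ ($m{\left(y \right)} = y \frac{1}{19} - \frac{19}{y} = \frac{y}{19} - \frac{19}{y} = - \frac{19}{y} + \frac{y}{19}$)
$m{\left(-25 \right)} - 2138 = \left(- \frac{19}{-25} + \frac{1}{19} \left(-25\right)\right) - 2138 = \left(\left(-19\right) \left(- \frac{1}{25}\right) - \frac{25}{19}\right) - 2138 = \left(\frac{19}{25} - \frac{25}{19}\right) - 2138 = - \frac{264}{475} - 2138 = - \frac{1015814}{475}$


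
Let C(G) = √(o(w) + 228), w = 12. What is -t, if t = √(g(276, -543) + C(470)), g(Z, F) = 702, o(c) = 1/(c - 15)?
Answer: -√(6318 + 3*√2049)/3 ≈ -26.779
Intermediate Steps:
o(c) = 1/(-15 + c)
C(G) = √2049/3 (C(G) = √(1/(-15 + 12) + 228) = √(1/(-3) + 228) = √(-⅓ + 228) = √(683/3) = √2049/3)
t = √(702 + √2049/3) ≈ 26.779
-t = -√(6318 + 3*√2049)/3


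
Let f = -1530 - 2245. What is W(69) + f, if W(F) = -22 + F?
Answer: -3728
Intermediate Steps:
f = -3775
W(69) + f = (-22 + 69) - 3775 = 47 - 3775 = -3728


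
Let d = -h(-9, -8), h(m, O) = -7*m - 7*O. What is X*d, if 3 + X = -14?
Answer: 2023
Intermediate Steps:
h(m, O) = -7*O - 7*m
X = -17 (X = -3 - 14 = -17)
d = -119 (d = -(-7*(-8) - 7*(-9)) = -(56 + 63) = -1*119 = -119)
X*d = -17*(-119) = 2023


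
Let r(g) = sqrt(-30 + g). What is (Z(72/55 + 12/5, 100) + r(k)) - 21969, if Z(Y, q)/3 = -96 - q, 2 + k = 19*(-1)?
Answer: -22557 + I*sqrt(51) ≈ -22557.0 + 7.1414*I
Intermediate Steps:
k = -21 (k = -2 + 19*(-1) = -2 - 19 = -21)
Z(Y, q) = -288 - 3*q (Z(Y, q) = 3*(-96 - q) = -288 - 3*q)
(Z(72/55 + 12/5, 100) + r(k)) - 21969 = ((-288 - 3*100) + sqrt(-30 - 21)) - 21969 = ((-288 - 300) + sqrt(-51)) - 21969 = (-588 + I*sqrt(51)) - 21969 = -22557 + I*sqrt(51)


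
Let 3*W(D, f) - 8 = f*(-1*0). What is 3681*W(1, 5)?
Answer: 9816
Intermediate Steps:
W(D, f) = 8/3 (W(D, f) = 8/3 + (f*(-1*0))/3 = 8/3 + (f*0)/3 = 8/3 + (1/3)*0 = 8/3 + 0 = 8/3)
3681*W(1, 5) = 3681*(8/3) = 9816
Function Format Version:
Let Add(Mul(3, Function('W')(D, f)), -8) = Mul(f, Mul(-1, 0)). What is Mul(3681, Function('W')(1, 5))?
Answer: 9816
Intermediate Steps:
Function('W')(D, f) = Rational(8, 3) (Function('W')(D, f) = Add(Rational(8, 3), Mul(Rational(1, 3), Mul(f, Mul(-1, 0)))) = Add(Rational(8, 3), Mul(Rational(1, 3), Mul(f, 0))) = Add(Rational(8, 3), Mul(Rational(1, 3), 0)) = Add(Rational(8, 3), 0) = Rational(8, 3))
Mul(3681, Function('W')(1, 5)) = Mul(3681, Rational(8, 3)) = 9816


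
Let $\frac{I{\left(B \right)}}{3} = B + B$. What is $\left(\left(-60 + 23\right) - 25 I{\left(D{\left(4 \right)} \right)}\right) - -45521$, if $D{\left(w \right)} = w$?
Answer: $44884$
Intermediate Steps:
$I{\left(B \right)} = 6 B$ ($I{\left(B \right)} = 3 \left(B + B\right) = 3 \cdot 2 B = 6 B$)
$\left(\left(-60 + 23\right) - 25 I{\left(D{\left(4 \right)} \right)}\right) - -45521 = \left(\left(-60 + 23\right) - 25 \cdot 6 \cdot 4\right) - -45521 = \left(-37 - 600\right) + 45521 = -637 + 45521 = 44884$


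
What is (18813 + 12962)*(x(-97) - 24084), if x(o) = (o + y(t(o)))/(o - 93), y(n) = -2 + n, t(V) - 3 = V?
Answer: -29078999285/38 ≈ -7.6524e+8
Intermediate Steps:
t(V) = 3 + V
x(o) = (1 + 2*o)/(-93 + o) (x(o) = (o + (-2 + (3 + o)))/(o - 93) = (o + (1 + o))/(-93 + o) = (1 + 2*o)/(-93 + o))
(18813 + 12962)*(x(-97) - 24084) = (18813 + 12962)*((1 + 2*(-97))/(-93 - 97) - 24084) = 31775*((1 - 194)/(-190) - 24084) = 31775*(-1/190*(-193) - 24084) = 31775*(193/190 - 24084) = 31775*(-4575767/190) = -29078999285/38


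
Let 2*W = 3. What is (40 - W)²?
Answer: 5929/4 ≈ 1482.3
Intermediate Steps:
W = 3/2 (W = (½)*3 = 3/2 ≈ 1.5000)
(40 - W)² = (40 - 1*3/2)² = (40 - 3/2)² = (77/2)² = 5929/4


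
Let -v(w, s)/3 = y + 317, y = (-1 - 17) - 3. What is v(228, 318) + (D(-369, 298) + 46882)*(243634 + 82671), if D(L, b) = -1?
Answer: 15297503817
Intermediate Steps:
y = -21 (y = -18 - 3 = -21)
v(w, s) = -888 (v(w, s) = -3*(-21 + 317) = -3*296 = -888)
v(228, 318) + (D(-369, 298) + 46882)*(243634 + 82671) = -888 + (-1 + 46882)*(243634 + 82671) = -888 + 46881*326305 = -888 + 15297504705 = 15297503817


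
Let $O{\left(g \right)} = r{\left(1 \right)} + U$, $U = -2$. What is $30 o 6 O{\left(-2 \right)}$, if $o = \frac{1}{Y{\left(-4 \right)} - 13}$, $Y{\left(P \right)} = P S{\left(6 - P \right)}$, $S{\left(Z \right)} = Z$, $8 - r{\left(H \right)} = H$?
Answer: $- \frac{900}{53} \approx -16.981$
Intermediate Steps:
$r{\left(H \right)} = 8 - H$
$Y{\left(P \right)} = P \left(6 - P\right)$
$o = - \frac{1}{53}$ ($o = \frac{1}{- 4 \left(6 - -4\right) - 13} = \frac{1}{- 4 \left(6 + 4\right) - 13} = \frac{1}{\left(-4\right) 10 - 13} = \frac{1}{-40 - 13} = \frac{1}{-53} = - \frac{1}{53} \approx -0.018868$)
$O{\left(g \right)} = 5$ ($O{\left(g \right)} = \left(8 - 1\right) - 2 = 7 - 2 = 5$)
$30 o 6 O{\left(-2 \right)} = 30 \left(\left(- \frac{1}{53}\right) 6\right) 5 = 30 \left(- \frac{6}{53}\right) 5 = \left(- \frac{180}{53}\right) 5 = - \frac{900}{53}$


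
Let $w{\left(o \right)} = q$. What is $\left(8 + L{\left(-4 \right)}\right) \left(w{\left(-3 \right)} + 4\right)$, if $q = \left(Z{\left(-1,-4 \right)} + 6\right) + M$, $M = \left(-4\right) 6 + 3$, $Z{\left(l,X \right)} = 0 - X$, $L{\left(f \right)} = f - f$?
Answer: $-56$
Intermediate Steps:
$L{\left(f \right)} = 0$
$Z{\left(l,X \right)} = - X$
$M = -21$ ($M = -24 + 3 = -21$)
$q = -11$ ($q = \left(\left(-1\right) \left(-4\right) + 6\right) - 21 = \left(4 + 6\right) - 21 = 10 - 21 = -11$)
$w{\left(o \right)} = -11$
$\left(8 + L{\left(-4 \right)}\right) \left(w{\left(-3 \right)} + 4\right) = \left(8 + 0\right) \left(-11 + 4\right) = 8 \left(-7\right) = -56$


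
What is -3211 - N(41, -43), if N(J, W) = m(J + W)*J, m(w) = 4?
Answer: -3375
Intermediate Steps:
N(J, W) = 4*J
-3211 - N(41, -43) = -3211 - 4*41 = -3211 - 1*164 = -3211 - 164 = -3375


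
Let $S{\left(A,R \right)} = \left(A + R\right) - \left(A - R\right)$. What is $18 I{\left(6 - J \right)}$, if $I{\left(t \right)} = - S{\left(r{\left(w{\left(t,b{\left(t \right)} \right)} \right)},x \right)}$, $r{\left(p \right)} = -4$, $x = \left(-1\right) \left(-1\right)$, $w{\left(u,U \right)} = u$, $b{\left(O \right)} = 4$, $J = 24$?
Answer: $-36$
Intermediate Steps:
$x = 1$
$S{\left(A,R \right)} = 2 R$
$I{\left(t \right)} = -2$ ($I{\left(t \right)} = - 2 \cdot 1 = \left(-1\right) 2 = -2$)
$18 I{\left(6 - J \right)} = 18 \left(-2\right) = -36$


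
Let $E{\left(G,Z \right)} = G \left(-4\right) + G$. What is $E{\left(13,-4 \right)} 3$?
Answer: $-117$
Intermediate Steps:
$E{\left(G,Z \right)} = - 3 G$ ($E{\left(G,Z \right)} = - 4 G + G = - 3 G$)
$E{\left(13,-4 \right)} 3 = \left(-3\right) 13 \cdot 3 = \left(-39\right) 3 = -117$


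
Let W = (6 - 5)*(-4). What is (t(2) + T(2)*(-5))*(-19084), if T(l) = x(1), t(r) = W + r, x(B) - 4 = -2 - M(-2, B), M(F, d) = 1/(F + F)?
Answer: 252863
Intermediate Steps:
M(F, d) = 1/(2*F)
W = -4 (W = 1*(-4) = -4)
x(B) = 9/4 (x(B) = 4 + (-2 - 1/(2*(-2))) = 4 + (-2 - (-1)/(2*2)) = 4 + (-2 - 1*(-¼)) = 4 + (-2 + ¼) = 4 - 7/4 = 9/4)
t(r) = -4 + r
T(l) = 9/4
(t(2) + T(2)*(-5))*(-19084) = ((-4 + 2) + (9/4)*(-5))*(-19084) = (-2 - 45/4)*(-19084) = -53/4*(-19084) = 252863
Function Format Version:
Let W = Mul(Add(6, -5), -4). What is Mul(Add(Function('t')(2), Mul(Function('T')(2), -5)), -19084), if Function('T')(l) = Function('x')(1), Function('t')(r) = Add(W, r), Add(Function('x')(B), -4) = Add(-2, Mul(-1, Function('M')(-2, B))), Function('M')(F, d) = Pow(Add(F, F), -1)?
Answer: 252863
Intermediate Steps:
Function('M')(F, d) = Mul(Rational(1, 2), Pow(F, -1)) (Function('M')(F, d) = Pow(Mul(2, F), -1) = Mul(Rational(1, 2), Pow(F, -1)))
W = -4 (W = Mul(1, -4) = -4)
Function('x')(B) = Rational(9, 4) (Function('x')(B) = Add(4, Add(-2, Mul(-1, Mul(Rational(1, 2), Pow(-2, -1))))) = Add(4, Add(-2, Mul(-1, Mul(Rational(1, 2), Rational(-1, 2))))) = Add(4, Add(-2, Mul(-1, Rational(-1, 4)))) = Add(4, Add(-2, Rational(1, 4))) = Add(4, Rational(-7, 4)) = Rational(9, 4))
Function('t')(r) = Add(-4, r)
Function('T')(l) = Rational(9, 4)
Mul(Add(Function('t')(2), Mul(Function('T')(2), -5)), -19084) = Mul(Add(Add(-4, 2), Mul(Rational(9, 4), -5)), -19084) = Mul(Add(-2, Rational(-45, 4)), -19084) = Mul(Rational(-53, 4), -19084) = 252863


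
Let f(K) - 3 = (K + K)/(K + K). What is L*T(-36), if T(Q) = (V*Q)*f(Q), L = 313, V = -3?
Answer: 135216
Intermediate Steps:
f(K) = 4 (f(K) = 3 + (K + K)/(K + K) = 3 + (2*K)/((2*K)) = 3 + (2*K)*(1/(2*K)) = 3 + 1 = 4)
T(Q) = -12*Q (T(Q) = -3*Q*4 = -12*Q)
L*T(-36) = 313*(-12*(-36)) = 313*432 = 135216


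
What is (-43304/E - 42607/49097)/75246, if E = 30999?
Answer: -3446870881/114521244369138 ≈ -3.0098e-5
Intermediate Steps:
(-43304/E - 42607/49097)/75246 = (-43304/30999 - 42607/49097)/75246 = (-43304*1/30999 - 42607*1/49097)*(1/75246) = (-43304/30999 - 42607/49097)*(1/75246) = -3446870881/1521957903*1/75246 = -3446870881/114521244369138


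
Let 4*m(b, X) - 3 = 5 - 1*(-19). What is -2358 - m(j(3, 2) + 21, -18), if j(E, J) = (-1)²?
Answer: -9459/4 ≈ -2364.8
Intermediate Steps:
j(E, J) = 1
m(b, X) = 27/4 (m(b, X) = ¾ + (5 - 1*(-19))/4 = ¾ + (5 + 19)/4 = ¾ + (¼)*24 = ¾ + 6 = 27/4)
-2358 - m(j(3, 2) + 21, -18) = -2358 - 1*27/4 = -2358 - 27/4 = -9459/4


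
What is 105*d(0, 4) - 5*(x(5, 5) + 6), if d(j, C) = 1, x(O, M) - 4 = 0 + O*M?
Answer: -70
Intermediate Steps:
x(O, M) = 4 + M*O (x(O, M) = 4 + (0 + O*M) = 4 + (0 + M*O) = 4 + M*O)
105*d(0, 4) - 5*(x(5, 5) + 6) = 105*1 - 5*((4 + 5*5) + 6) = 105 - 5*((4 + 25) + 6) = 105 - 5*(29 + 6) = 105 - 5*35 = 105 - 175 = -70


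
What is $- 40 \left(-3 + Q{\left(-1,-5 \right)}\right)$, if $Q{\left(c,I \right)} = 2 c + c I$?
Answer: $0$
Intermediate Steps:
$Q{\left(c,I \right)} = 2 c + I c$
$- 40 \left(-3 + Q{\left(-1,-5 \right)}\right) = - 40 \left(-3 - \left(2 - 5\right)\right) = - 40 \left(-3 - -3\right) = - 40 \left(-3 + 3\right) = \left(-40\right) 0 = 0$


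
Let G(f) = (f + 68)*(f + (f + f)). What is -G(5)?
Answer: -1095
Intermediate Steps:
G(f) = 3*f*(68 + f) (G(f) = (68 + f)*(f + 2*f) = (68 + f)*(3*f) = 3*f*(68 + f))
-G(5) = -3*5*(68 + 5) = -3*5*73 = -1*1095 = -1095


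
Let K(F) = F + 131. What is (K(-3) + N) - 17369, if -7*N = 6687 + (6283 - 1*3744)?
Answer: -18559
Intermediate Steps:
K(F) = 131 + F
N = -1318 (N = -(6687 + (6283 - 1*3744))/7 = -(6687 + (6283 - 3744))/7 = -(6687 + 2539)/7 = -⅐*9226 = -1318)
(K(-3) + N) - 17369 = ((131 - 3) - 1318) - 17369 = (128 - 1318) - 17369 = -1190 - 17369 = -18559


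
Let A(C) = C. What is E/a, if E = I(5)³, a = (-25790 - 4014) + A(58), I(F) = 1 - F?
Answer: 32/14873 ≈ 0.0021515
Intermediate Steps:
a = -29746 (a = (-25790 - 4014) + 58 = -29804 + 58 = -29746)
E = -64 (E = (1 - 1*5)³ = (1 - 5)³ = (-4)³ = -64)
E/a = -64/(-29746) = -64*(-1/29746) = 32/14873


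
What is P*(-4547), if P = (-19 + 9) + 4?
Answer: 27282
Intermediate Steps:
P = -6 (P = -10 + 4 = -6)
P*(-4547) = -6*(-4547) = 27282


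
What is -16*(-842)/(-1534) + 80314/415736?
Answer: -1369398429/159434756 ≈ -8.5891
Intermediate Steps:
-16*(-842)/(-1534) + 80314/415736 = 13472*(-1/1534) + 80314*(1/415736) = -6736/767 + 40157/207868 = -1369398429/159434756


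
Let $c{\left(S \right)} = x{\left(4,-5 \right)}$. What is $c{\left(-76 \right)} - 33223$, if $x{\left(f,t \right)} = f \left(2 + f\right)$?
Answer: $-33199$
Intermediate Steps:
$c{\left(S \right)} = 24$ ($c{\left(S \right)} = 4 \left(2 + 4\right) = 4 \cdot 6 = 24$)
$c{\left(-76 \right)} - 33223 = 24 - 33223 = -33199$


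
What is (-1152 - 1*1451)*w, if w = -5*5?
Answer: 65075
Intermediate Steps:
w = -25
(-1152 - 1*1451)*w = (-1152 - 1*1451)*(-25) = (-1152 - 1451)*(-25) = -2603*(-25) = 65075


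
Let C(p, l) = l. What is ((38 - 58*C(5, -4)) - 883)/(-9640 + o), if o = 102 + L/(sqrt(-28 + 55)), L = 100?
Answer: 78931719/1228136494 + 45975*sqrt(3)/614068247 ≈ 0.064399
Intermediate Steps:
o = 102 + 100*sqrt(3)/9 (o = 102 + 100/(sqrt(-28 + 55)) = 102 + 100/(sqrt(27)) = 102 + 100/((3*sqrt(3))) = 102 + 100*(sqrt(3)/9) = 102 + 100*sqrt(3)/9 ≈ 121.24)
((38 - 58*C(5, -4)) - 883)/(-9640 + o) = ((38 - 58*(-4)) - 883)/(-9640 + (102 + 100*sqrt(3)/9)) = ((38 + 232) - 883)/(-9538 + 100*sqrt(3)/9) = (270 - 883)/(-9538 + 100*sqrt(3)/9) = -613/(-9538 + 100*sqrt(3)/9)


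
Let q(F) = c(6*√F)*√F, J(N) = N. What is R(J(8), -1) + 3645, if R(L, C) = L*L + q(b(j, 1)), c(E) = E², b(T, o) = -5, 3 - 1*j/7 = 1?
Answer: 3709 - 180*I*√5 ≈ 3709.0 - 402.49*I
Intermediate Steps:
j = 14 (j = 21 - 7*1 = 21 - 7 = 14)
q(F) = 36*F^(3/2) (q(F) = (6*√F)²*√F = (36*F)*√F = 36*F^(3/2))
R(L, C) = L² - 180*I*√5 (R(L, C) = L*L + 36*(-5)^(3/2) = L² + 36*(-5*I*√5) = L² - 180*I*√5)
R(J(8), -1) + 3645 = (8² - 180*I*√5) + 3645 = (64 - 180*I*√5) + 3645 = 3709 - 180*I*√5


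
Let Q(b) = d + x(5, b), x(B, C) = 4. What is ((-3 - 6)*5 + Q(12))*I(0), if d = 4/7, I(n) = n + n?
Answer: 0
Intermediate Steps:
I(n) = 2*n
d = 4/7 (d = 4*(1/7) = 4/7 ≈ 0.57143)
Q(b) = 32/7 (Q(b) = 4/7 + 4 = 32/7)
((-3 - 6)*5 + Q(12))*I(0) = ((-3 - 6)*5 + 32/7)*(2*0) = (-9*5 + 32/7)*0 = (-45 + 32/7)*0 = -283/7*0 = 0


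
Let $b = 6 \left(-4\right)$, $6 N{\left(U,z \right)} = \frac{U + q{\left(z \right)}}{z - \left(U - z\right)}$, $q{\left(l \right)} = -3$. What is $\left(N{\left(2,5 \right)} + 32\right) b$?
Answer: $- \frac{1535}{2} \approx -767.5$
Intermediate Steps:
$N{\left(U,z \right)} = \frac{-3 + U}{6 \left(- U + 2 z\right)}$ ($N{\left(U,z \right)} = \frac{\left(U - 3\right) \frac{1}{z - \left(U - z\right)}}{6} = \frac{\left(-3 + U\right) \frac{1}{- U + 2 z}}{6} = \frac{\frac{1}{- U + 2 z} \left(-3 + U\right)}{6} = \frac{-3 + U}{6 \left(- U + 2 z\right)}$)
$b = -24$
$\left(N{\left(2,5 \right)} + 32\right) b = \left(\frac{3 - 2}{6 \left(2 - 10\right)} + 32\right) \left(-24\right) = \left(\frac{1}{6} \frac{1}{-8} \cdot 1 + 32\right) \left(-24\right) = \left(\frac{1}{6} \left(- \frac{1}{8}\right) 1 + 32\right) \left(-24\right) = \left(- \frac{1}{48} + 32\right) \left(-24\right) = \frac{1535}{48} \left(-24\right) = - \frac{1535}{2}$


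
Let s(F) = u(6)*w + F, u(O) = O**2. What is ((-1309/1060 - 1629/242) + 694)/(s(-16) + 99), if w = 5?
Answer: 87990681/33732380 ≈ 2.6085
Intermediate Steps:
s(F) = 180 + F (s(F) = 6**2*5 + F = 36*5 + F = 180 + F)
((-1309/1060 - 1629/242) + 694)/(s(-16) + 99) = ((-1309/1060 - 1629/242) + 694)/((180 - 16) + 99) = ((-1309*1/1060 - 1629*1/242) + 694)/(164 + 99) = ((-1309/1060 - 1629/242) + 694)/263 = (-1021759/128260 + 694)*(1/263) = (87990681/128260)*(1/263) = 87990681/33732380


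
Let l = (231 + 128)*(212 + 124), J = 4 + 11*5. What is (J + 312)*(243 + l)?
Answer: 44841657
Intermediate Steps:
J = 59 (J = 4 + 55 = 59)
l = 120624 (l = 359*336 = 120624)
(J + 312)*(243 + l) = (59 + 312)*(243 + 120624) = 371*120867 = 44841657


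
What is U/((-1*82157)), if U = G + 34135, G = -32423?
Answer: -1712/82157 ≈ -0.020838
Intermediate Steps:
U = 1712 (U = -32423 + 34135 = 1712)
U/((-1*82157)) = 1712/((-1*82157)) = 1712/(-82157) = 1712*(-1/82157) = -1712/82157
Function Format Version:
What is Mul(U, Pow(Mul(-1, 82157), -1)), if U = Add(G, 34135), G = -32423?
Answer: Rational(-1712, 82157) ≈ -0.020838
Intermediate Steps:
U = 1712 (U = Add(-32423, 34135) = 1712)
Mul(U, Pow(Mul(-1, 82157), -1)) = Mul(1712, Pow(Mul(-1, 82157), -1)) = Mul(1712, Pow(-82157, -1)) = Mul(1712, Rational(-1, 82157)) = Rational(-1712, 82157)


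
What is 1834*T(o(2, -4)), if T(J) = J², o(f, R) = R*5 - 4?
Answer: 1056384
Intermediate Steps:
o(f, R) = -4 + 5*R (o(f, R) = 5*R - 4 = -4 + 5*R)
1834*T(o(2, -4)) = 1834*(-4 + 5*(-4))² = 1834*(-4 - 20)² = 1834*(-24)² = 1834*576 = 1056384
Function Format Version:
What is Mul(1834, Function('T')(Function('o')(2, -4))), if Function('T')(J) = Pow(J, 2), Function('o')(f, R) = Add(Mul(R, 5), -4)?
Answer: 1056384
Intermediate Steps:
Function('o')(f, R) = Add(-4, Mul(5, R)) (Function('o')(f, R) = Add(Mul(5, R), -4) = Add(-4, Mul(5, R)))
Mul(1834, Function('T')(Function('o')(2, -4))) = Mul(1834, Pow(Add(-4, Mul(5, -4)), 2)) = Mul(1834, Pow(Add(-4, -20), 2)) = Mul(1834, Pow(-24, 2)) = Mul(1834, 576) = 1056384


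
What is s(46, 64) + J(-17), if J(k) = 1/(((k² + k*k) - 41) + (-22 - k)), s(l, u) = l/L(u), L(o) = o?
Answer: 3067/4256 ≈ 0.72063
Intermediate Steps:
s(l, u) = l/u
J(k) = 1/(-63 - k + 2*k²) (J(k) = 1/(((k² + k²) - 41) + (-22 - k)) = 1/((2*k² - 41) + (-22 - k)) = 1/((-41 + 2*k²) + (-22 - k)) = 1/(-63 - k + 2*k²))
s(46, 64) + J(-17) = 46/64 + 1/(-63 - 1*(-17) + 2*(-17)²) = 46*(1/64) + 1/(-63 + 17 + 2*289) = 23/32 + 1/(-63 + 17 + 578) = 23/32 + 1/532 = 3067/4256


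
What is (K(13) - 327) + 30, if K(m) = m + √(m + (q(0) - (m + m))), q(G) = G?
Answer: -284 + I*√13 ≈ -284.0 + 3.6056*I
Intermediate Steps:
K(m) = m + √(-m) (K(m) = m + √(m + (0 - (m + m))) = m + √(m + (0 - 2*m)) = m + √(m - 2*m) = m + √(-m))
(K(13) - 327) + 30 = ((13 + √(-1*13)) - 327) + 30 = ((13 + √(-13)) - 327) + 30 = ((13 + I*√13) - 327) + 30 = (-314 + I*√13) + 30 = -284 + I*√13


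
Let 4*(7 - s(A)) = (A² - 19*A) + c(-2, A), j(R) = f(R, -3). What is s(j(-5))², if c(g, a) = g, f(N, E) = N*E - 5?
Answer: 900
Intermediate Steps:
f(N, E) = -5 + E*N (f(N, E) = E*N - 5 = -5 + E*N)
j(R) = -5 - 3*R
s(A) = 15/2 - A²/4 + 19*A/4 (s(A) = 7 - ((A² - 19*A) - 2)/4 = 7 - (-2 + A² - 19*A)/4 = 7 + (½ - A²/4 + 19*A/4) = 15/2 - A²/4 + 19*A/4)
s(j(-5))² = (15/2 - (-5 - 3*(-5))²/4 + 19*(-5 - 3*(-5))/4)² = (15/2 - (-5 + 15)²/4 + 19*(-5 + 15)/4)² = (15/2 - ¼*10² + (19/4)*10)² = (15/2 - ¼*100 + 95/2)² = (15/2 - 25 + 95/2)² = 30² = 900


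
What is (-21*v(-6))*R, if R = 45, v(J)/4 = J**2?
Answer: -136080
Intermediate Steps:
v(J) = 4*J**2
(-21*v(-6))*R = -84*(-6)**2*45 = -84*36*45 = -21*144*45 = -3024*45 = -136080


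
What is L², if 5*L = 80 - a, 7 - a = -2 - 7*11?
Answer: 36/25 ≈ 1.4400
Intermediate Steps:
a = 86 (a = 7 - (-2 - 7*11) = 7 - (-2 - 77) = 7 - 1*(-79) = 7 + 79 = 86)
L = -6/5 (L = (80 - 1*86)/5 = (80 - 86)/5 = (⅕)*(-6) = -6/5 ≈ -1.2000)
L² = (-6/5)² = 36/25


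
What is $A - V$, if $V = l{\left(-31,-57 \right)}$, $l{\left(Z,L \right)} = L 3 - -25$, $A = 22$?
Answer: $168$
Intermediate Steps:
$l{\left(Z,L \right)} = 25 + 3 L$ ($l{\left(Z,L \right)} = 3 L + 25 = 25 + 3 L$)
$V = -146$ ($V = 25 + 3 \left(-57\right) = 25 - 171 = -146$)
$A - V = 22 - -146 = 22 + 146 = 168$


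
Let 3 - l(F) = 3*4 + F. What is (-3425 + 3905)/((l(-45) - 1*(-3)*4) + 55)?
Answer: 480/103 ≈ 4.6602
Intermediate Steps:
l(F) = -9 - F (l(F) = 3 - (3*4 + F) = 3 - (12 + F) = 3 + (-12 - F) = -9 - F)
(-3425 + 3905)/((l(-45) - 1*(-3)*4) + 55) = (-3425 + 3905)/(((-9 - 1*(-45)) - 1*(-3)*4) + 55) = 480/(((-9 + 45) + 3*4) + 55) = 480/((36 + 12) + 55) = 480/(48 + 55) = 480/103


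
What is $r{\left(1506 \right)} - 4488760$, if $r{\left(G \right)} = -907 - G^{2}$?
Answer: $-6757703$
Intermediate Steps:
$r{\left(1506 \right)} - 4488760 = \left(-907 - 1506^{2}\right) - 4488760 = \left(-907 - 2268036\right) - 4488760 = -2268943 - 4488760 = -6757703$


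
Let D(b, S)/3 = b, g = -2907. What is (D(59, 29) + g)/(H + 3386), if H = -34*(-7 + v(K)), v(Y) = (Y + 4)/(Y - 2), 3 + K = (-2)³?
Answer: -17745/23437 ≈ -0.75714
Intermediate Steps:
D(b, S) = 3*b
K = -11 (K = -3 + (-2)³ = -3 - 8 = -11)
v(Y) = (4 + Y)/(-2 + Y)
H = 2856/13 (H = -34*(-7 + (4 - 11)/(-2 - 11)) = -34*(-7 - 7/(-13)) = -34*(-7 - 1/13*(-7)) = -34*(-7 + 7/13) = -34*(-84/13) = 2856/13 ≈ 219.69)
(D(59, 29) + g)/(H + 3386) = (3*59 - 2907)/(2856/13 + 3386) = (177 - 2907)/(46874/13) = -2730*13/46874 = -17745/23437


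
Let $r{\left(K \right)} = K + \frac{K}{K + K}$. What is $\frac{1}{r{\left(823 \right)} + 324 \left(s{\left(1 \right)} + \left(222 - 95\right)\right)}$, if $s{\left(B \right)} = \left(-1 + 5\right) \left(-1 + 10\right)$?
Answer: $\frac{2}{107271} \approx 1.8644 \cdot 10^{-5}$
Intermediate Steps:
$s{\left(B \right)} = 36$ ($s{\left(B \right)} = 4 \cdot 9 = 36$)
$r{\left(K \right)} = \frac{1}{2} + K$ ($r{\left(K \right)} = K + \frac{K}{2 K} = K + K \frac{1}{2 K} = K + \frac{1}{2} = \frac{1}{2} + K$)
$\frac{1}{r{\left(823 \right)} + 324 \left(s{\left(1 \right)} + \left(222 - 95\right)\right)} = \frac{1}{\left(\frac{1}{2} + 823\right) + 324 \left(36 + \left(222 - 95\right)\right)} = \frac{1}{\frac{1647}{2} + 324 \left(36 + 127\right)} = \frac{1}{\frac{1647}{2} + 324 \cdot 163} = \frac{1}{\frac{1647}{2} + 52812} = \frac{1}{\frac{107271}{2}} = \frac{2}{107271}$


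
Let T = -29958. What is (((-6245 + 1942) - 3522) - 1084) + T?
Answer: -38867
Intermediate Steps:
(((-6245 + 1942) - 3522) - 1084) + T = (((-6245 + 1942) - 3522) - 1084) - 29958 = ((-4303 - 3522) - 1084) - 29958 = (-7825 - 1084) - 29958 = -8909 - 29958 = -38867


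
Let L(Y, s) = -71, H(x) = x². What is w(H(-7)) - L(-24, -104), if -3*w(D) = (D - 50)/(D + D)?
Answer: 20875/294 ≈ 71.003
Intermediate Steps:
w(D) = -(-50 + D)/(6*D) (w(D) = -(D - 50)/(3*(D + D)) = -(-50 + D)/(3*(2*D)) = -(-50 + D)*1/(2*D)/3 = -(-50 + D)/(6*D))
w(H(-7)) - L(-24, -104) = (50 - 1*(-7)²)/(6*((-7)²)) - 1*(-71) = (⅙)*(50 - 1*49)/49 + 71 = (⅙)*(1/49)*(50 - 49) + 71 = (⅙)*(1/49)*1 + 71 = 1/294 + 71 = 20875/294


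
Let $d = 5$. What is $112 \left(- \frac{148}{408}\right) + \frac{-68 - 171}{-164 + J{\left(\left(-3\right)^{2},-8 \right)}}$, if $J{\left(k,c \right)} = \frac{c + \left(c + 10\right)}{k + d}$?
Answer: $- \frac{2299549}{58701} \approx -39.174$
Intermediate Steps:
$J{\left(k,c \right)} = \frac{10 + 2 c}{5 + k}$ ($J{\left(k,c \right)} = \frac{c + \left(c + 10\right)}{k + 5} = \frac{c + \left(10 + c\right)}{5 + k} = \frac{10 + 2 c}{5 + k}$)
$112 \left(- \frac{148}{408}\right) + \frac{-68 - 171}{-164 + J{\left(\left(-3\right)^{2},-8 \right)}} = 112 \left(- \frac{148}{408}\right) + \frac{-68 - 171}{-164 + \frac{2 \left(5 - 8\right)}{5 + \left(-3\right)^{2}}} = 112 \left(\left(-148\right) \frac{1}{408}\right) - \frac{239}{-164 + 2 \frac{1}{5 + 9} \left(-3\right)} = 112 \left(- \frac{37}{102}\right) - \frac{239}{-164 + 2 \cdot \frac{1}{14} \left(-3\right)} = - \frac{2072}{51} - \frac{239}{-164 + 2 \cdot \frac{1}{14} \left(-3\right)} = - \frac{2072}{51} - \frac{239}{-164 - \frac{3}{7}} = - \frac{2072}{51} - \frac{239}{- \frac{1151}{7}} = - \frac{2072}{51} - - \frac{1673}{1151} = - \frac{2072}{51} + \frac{1673}{1151} = - \frac{2299549}{58701}$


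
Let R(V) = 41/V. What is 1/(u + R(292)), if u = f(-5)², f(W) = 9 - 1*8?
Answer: 292/333 ≈ 0.87688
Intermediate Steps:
f(W) = 1 (f(W) = 9 - 8 = 1)
u = 1 (u = 1² = 1)
1/(u + R(292)) = 1/(1 + 41/292) = 1/(333/292) = 292/333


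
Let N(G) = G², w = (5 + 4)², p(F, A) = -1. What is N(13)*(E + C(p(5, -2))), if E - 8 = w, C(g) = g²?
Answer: 15210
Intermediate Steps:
w = 81 (w = 9² = 81)
E = 89 (E = 8 + 81 = 89)
N(13)*(E + C(p(5, -2))) = 13²*(89 + (-1)²) = 169*(89 + 1) = 169*90 = 15210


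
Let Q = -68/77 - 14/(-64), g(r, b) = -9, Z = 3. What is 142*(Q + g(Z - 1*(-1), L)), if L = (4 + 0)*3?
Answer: -1690723/1232 ≈ -1372.3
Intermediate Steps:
L = 12 (L = 4*3 = 12)
Q = -1637/2464 (Q = -68*1/77 - 14*(-1/64) = -68/77 + 7/32 = -1637/2464 ≈ -0.66437)
142*(Q + g(Z - 1*(-1), L)) = 142*(-1637/2464 - 9) = 142*(-23813/2464) = -1690723/1232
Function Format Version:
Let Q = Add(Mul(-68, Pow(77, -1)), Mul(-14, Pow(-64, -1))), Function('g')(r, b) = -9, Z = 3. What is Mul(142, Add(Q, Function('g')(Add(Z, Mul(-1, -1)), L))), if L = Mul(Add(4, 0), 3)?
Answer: Rational(-1690723, 1232) ≈ -1372.3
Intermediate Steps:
L = 12 (L = Mul(4, 3) = 12)
Q = Rational(-1637, 2464) (Q = Add(Mul(-68, Rational(1, 77)), Mul(-14, Rational(-1, 64))) = Add(Rational(-68, 77), Rational(7, 32)) = Rational(-1637, 2464) ≈ -0.66437)
Mul(142, Add(Q, Function('g')(Add(Z, Mul(-1, -1)), L))) = Mul(142, Add(Rational(-1637, 2464), -9)) = Mul(142, Rational(-23813, 2464)) = Rational(-1690723, 1232)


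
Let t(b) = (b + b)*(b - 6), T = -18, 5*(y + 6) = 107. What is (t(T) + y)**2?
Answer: 19333609/25 ≈ 7.7334e+5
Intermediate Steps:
y = 77/5 (y = -6 + (1/5)*107 = -6 + 107/5 = 77/5 ≈ 15.400)
t(b) = 2*b*(-6 + b) (t(b) = (2*b)*(-6 + b) = 2*b*(-6 + b))
(t(T) + y)**2 = (2*(-18)*(-6 - 18) + 77/5)**2 = (2*(-18)*(-24) + 77/5)**2 = (864 + 77/5)**2 = (4397/5)**2 = 19333609/25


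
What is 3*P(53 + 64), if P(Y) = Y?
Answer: 351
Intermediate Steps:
3*P(53 + 64) = 3*(53 + 64) = 3*117 = 351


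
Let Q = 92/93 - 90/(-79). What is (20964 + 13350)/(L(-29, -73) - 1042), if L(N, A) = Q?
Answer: -126052479/3819968 ≈ -32.998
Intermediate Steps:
Q = 15638/7347 (Q = 92*(1/93) - 90*(-1/79) = 92/93 + 90/79 = 15638/7347 ≈ 2.1285)
L(N, A) = 15638/7347
(20964 + 13350)/(L(-29, -73) - 1042) = (20964 + 13350)/(15638/7347 - 1042) = 34314/(-7639936/7347) = 34314*(-7347/7639936) = -126052479/3819968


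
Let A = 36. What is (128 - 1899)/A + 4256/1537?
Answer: -2568811/55332 ≈ -46.425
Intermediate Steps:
(128 - 1899)/A + 4256/1537 = (128 - 1899)/36 + 4256/1537 = -1771*1/36 + 4256*(1/1537) = -1771/36 + 4256/1537 = -2568811/55332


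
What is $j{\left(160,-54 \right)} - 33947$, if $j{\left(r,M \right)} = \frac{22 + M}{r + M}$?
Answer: $- \frac{1799207}{53} \approx -33947.0$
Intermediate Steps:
$j{\left(r,M \right)} = \frac{22 + M}{M + r}$
$j{\left(160,-54 \right)} - 33947 = \frac{22 - 54}{-54 + 160} - 33947 = \frac{1}{106} \left(-32\right) - 33947 = - \frac{16}{53} - 33947 = - \frac{1799207}{53}$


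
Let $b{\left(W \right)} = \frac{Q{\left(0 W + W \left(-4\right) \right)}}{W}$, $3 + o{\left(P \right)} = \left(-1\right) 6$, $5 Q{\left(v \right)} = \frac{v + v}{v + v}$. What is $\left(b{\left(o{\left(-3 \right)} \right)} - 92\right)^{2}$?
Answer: $\frac{17147881}{2025} \approx 8468.1$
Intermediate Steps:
$Q{\left(v \right)} = \frac{1}{5}$ ($Q{\left(v \right)} = \frac{\left(v + v\right) \frac{1}{v + v}}{5} = \frac{2 v \frac{1}{2 v}}{5} = \frac{1}{5} \cdot 1 = \frac{1}{5}$)
$o{\left(P \right)} = -9$ ($o{\left(P \right)} = -3 - 6 = -9$)
$b{\left(W \right)} = \frac{1}{5 W}$
$\left(b{\left(o{\left(-3 \right)} \right)} - 92\right)^{2} = \left(\frac{1}{5 \left(-9\right)} - 92\right)^{2} = \left(\frac{1}{5} \left(- \frac{1}{9}\right) - 92\right)^{2} = \left(- \frac{1}{45} - 92\right)^{2} = \left(- \frac{4141}{45}\right)^{2} = \frac{17147881}{2025}$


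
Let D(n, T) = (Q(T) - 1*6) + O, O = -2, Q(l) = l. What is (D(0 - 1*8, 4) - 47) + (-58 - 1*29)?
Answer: -138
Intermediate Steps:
D(n, T) = -8 + T (D(n, T) = (T - 1*6) - 2 = (T - 6) - 2 = (-6 + T) - 2 = -8 + T)
(D(0 - 1*8, 4) - 47) + (-58 - 1*29) = ((-8 + 4) - 47) + (-58 - 1*29) = (-4 - 47) + (-58 - 29) = -51 - 87 = -138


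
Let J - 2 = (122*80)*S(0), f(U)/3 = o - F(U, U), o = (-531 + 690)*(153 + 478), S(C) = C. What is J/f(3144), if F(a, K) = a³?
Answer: -2/93232528965 ≈ -2.1452e-11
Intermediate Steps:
o = 100329 (o = 159*631 = 100329)
f(U) = 300987 - 3*U³ (f(U) = 3*(100329 - U³) = 300987 - 3*U³)
J = 2 (J = 2 + (122*80)*0 = 2 + 9760*0 = 2 + 0 = 2)
J/f(3144) = 2/(300987 - 3*3144³) = 2/(300987 - 3*31077609984) = 2/(300987 - 93232829952) = 2/(-93232528965) = 2*(-1/93232528965) = -2/93232528965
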